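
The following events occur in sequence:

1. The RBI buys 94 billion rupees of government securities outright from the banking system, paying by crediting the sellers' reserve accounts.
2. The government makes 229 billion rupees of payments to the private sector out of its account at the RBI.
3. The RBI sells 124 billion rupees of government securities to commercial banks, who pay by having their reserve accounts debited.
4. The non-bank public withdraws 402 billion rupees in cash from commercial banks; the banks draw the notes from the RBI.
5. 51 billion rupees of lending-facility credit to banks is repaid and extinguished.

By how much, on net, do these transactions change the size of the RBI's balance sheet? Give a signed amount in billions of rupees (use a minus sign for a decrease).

OMO purchase (from banks) 94 billion rupees: an RBI asset is acquired → +94B.
Government spending 229 billion rupees: only the composition of liabilities changes → 0.
OMO sale (to banks) 124 billion rupees: an RBI asset is shed → −124B.
Currency withdrawal 402 billion rupees: only the composition of liabilities changes → 0.
Discount-window repayment 51 billion rupees: an RBI asset is shed → −51B.
Net: 94 + 0 − 124 + 0 − 51 = -81 billion.

-81 billion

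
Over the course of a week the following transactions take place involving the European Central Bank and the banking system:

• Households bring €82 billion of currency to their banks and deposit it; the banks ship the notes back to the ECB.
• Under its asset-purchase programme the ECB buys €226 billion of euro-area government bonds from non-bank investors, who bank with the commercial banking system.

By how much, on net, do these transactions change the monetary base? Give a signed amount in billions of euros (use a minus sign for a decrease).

+€226 billion

Currency deposit €82 billion: just a shift between currency and reserves — both are base money → 0.
Asset purchase (from non-banks) €226 billion: ECB balance sheet expands → +€226B.
Net: 0 + 226 = +€226 billion.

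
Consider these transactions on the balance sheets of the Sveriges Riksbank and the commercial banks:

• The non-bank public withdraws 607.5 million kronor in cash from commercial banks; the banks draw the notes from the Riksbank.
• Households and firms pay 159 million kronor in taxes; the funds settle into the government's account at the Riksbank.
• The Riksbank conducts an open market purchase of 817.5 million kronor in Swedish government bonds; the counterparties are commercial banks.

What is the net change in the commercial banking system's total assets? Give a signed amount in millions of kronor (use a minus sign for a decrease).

-766.5 million

Currency withdrawal 607.5 million kronor: bank balance sheets shrink → −607.5M.
Government account inflow 159 million kronor: bank balance sheets shrink → −159M.
OMO purchase (from banks) 817.5 million kronor: just an asset swap on bank balance sheets → 0.
Net: −607.5 − 159 + 0 = -766.5 million.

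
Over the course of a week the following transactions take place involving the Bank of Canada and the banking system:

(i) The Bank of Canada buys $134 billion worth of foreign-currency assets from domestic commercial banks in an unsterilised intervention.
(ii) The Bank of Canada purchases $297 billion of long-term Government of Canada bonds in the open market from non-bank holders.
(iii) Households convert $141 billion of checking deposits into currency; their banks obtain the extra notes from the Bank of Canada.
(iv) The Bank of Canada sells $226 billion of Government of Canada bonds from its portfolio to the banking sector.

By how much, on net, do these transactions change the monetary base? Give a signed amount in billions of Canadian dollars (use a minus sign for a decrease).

+$205 billion

FX purchase $134 billion: Bank of Canada balance sheet expands → +$134B.
Asset purchase (from non-banks) $297 billion: Bank of Canada balance sheet expands → +$297B.
Currency withdrawal $141 billion: just a shift between currency and reserves — both are base money → 0.
OMO sale (to banks) $226 billion: Bank of Canada balance sheet contracts → −$226B.
Net: 134 + 297 + 0 − 226 = +$205 billion.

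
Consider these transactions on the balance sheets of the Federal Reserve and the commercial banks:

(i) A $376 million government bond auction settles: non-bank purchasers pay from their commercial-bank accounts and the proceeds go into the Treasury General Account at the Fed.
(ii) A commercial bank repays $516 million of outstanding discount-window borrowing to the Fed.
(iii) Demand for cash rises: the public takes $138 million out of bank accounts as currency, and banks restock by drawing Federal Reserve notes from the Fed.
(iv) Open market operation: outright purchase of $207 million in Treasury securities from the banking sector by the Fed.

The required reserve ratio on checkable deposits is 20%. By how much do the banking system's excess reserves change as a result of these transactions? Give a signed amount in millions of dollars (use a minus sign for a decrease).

-$720.2 million

Government account inflow $376 million: reserves −$376M, deposits −$376M.
Discount-window repayment $516 million: reserves −$516M, deposits 0.
Currency withdrawal $138 million: reserves −$138M, deposits −$138M.
OMO purchase (from banks) $207 million: reserves +$207M, deposits 0.
Totals: Δreserves = −$823M, Δdeposits = −$514M.
Δrequired reserves = 20% × −$514M = −$102.8M.
Δexcess reserves = Δreserves − Δrequired = −$823M − (−$102.8M) = -$720.2 million.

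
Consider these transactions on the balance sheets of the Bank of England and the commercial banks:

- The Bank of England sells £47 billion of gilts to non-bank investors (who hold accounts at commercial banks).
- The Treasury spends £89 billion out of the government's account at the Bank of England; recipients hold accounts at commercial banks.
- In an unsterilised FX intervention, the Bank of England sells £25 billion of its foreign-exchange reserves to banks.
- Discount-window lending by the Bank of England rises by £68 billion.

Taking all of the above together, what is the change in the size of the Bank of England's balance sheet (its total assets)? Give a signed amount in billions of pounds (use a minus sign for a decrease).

-£4 billion

Bank of England balance sheet:
  Assets:      Securities −£47B, Loans to banks +£68B, Foreign assets −£25B
  Liabilities: Bank reserves +£85B, Government deposits −£89B
Change in total Bank of England assets = -£4 billion.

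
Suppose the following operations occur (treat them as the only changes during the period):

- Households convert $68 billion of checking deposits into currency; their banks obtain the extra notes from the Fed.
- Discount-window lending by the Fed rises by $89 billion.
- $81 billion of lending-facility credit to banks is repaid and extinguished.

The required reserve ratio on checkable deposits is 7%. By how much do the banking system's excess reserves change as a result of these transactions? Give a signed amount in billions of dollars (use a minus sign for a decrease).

Currency withdrawal $68 billion: reserves −$68B, deposits −$68B.
Discount-window loan $89 billion: reserves +$89B, deposits 0.
Discount-window repayment $81 billion: reserves −$81B, deposits 0.
Totals: Δreserves = −$60B, Δdeposits = −$68B.
Δrequired reserves = 7% × −$68B = −$4.76B.
Δexcess reserves = Δreserves − Δrequired = −$60B − (−$4.76B) = -$55.24 billion.

-$55.24 billion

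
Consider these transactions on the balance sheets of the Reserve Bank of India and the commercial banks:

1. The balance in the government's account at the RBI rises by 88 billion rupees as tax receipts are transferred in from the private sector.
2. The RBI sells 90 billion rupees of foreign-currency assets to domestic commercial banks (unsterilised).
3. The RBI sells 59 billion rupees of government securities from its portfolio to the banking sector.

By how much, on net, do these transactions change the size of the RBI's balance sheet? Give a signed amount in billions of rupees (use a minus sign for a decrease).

RBI balance sheet:
  Assets:      Securities −59B, Foreign assets −90B
  Liabilities: Bank reserves −237B, Government deposits +88B
Commercial banking system:
  Assets:      Reserves at CB −237B, Securities +59B, Foreign assets +90B
  Liabilities: Checkable deposits −88B
Change in total RBI assets = -149 billion.

-149 billion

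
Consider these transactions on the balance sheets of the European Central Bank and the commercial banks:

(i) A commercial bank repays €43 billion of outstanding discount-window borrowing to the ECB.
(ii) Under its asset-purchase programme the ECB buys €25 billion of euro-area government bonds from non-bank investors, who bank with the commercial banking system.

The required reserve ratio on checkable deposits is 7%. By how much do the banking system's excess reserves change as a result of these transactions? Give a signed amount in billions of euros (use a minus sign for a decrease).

Discount-window repayment €43 billion: reserves −€43B, deposits 0.
Asset purchase (from non-banks) €25 billion: reserves +€25B, deposits +€25B.
Totals: Δreserves = −€18B, Δdeposits = +€25B.
Δrequired reserves = 7% × +€25B = +€1.75B.
Δexcess reserves = Δreserves − Δrequired = −€18B − (+€1.75B) = -€19.75 billion.

-€19.75 billion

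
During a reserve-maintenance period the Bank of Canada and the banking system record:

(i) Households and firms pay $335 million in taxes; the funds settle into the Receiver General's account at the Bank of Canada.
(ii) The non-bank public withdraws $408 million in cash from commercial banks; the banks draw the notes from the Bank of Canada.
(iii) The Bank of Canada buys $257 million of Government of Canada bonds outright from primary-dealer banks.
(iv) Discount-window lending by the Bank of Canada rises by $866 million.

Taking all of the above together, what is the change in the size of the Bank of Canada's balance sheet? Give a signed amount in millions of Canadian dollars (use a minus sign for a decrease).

+$1123 million

Government account inflow $335 million: only the composition of liabilities changes → 0.
Currency withdrawal $408 million: only the composition of liabilities changes → 0.
OMO purchase (from banks) $257 million: a Bank of Canada asset is acquired → +$257M.
Discount-window loan $866 million: a Bank of Canada asset is acquired → +$866M.
Net: 0 + 0 + 257 + 866 = +$1123 million.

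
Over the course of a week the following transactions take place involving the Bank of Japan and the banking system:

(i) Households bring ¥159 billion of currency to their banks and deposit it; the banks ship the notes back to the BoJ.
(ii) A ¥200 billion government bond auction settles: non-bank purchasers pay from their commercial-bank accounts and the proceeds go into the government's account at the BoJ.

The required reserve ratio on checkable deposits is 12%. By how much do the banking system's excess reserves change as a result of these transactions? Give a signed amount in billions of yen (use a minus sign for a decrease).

Currency deposit ¥159 billion: reserves +¥159B, deposits +¥159B.
Government account inflow ¥200 billion: reserves −¥200B, deposits −¥200B.
Totals: Δreserves = −¥41B, Δdeposits = −¥41B.
Δrequired reserves = 12% × −¥41B = −¥4.92B.
Δexcess reserves = Δreserves − Δrequired = −¥41B − (−¥4.92B) = -¥36.08 billion.

-¥36.08 billion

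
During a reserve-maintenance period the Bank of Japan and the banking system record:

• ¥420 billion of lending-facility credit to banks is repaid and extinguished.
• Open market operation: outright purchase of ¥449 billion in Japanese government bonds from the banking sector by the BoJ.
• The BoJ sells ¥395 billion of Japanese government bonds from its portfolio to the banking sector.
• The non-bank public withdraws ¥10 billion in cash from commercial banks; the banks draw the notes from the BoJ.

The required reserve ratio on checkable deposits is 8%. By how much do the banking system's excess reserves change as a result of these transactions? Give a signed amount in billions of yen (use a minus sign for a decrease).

-¥375.2 billion

Discount-window repayment ¥420 billion: reserves −¥420B, deposits 0.
OMO purchase (from banks) ¥449 billion: reserves +¥449B, deposits 0.
OMO sale (to banks) ¥395 billion: reserves −¥395B, deposits 0.
Currency withdrawal ¥10 billion: reserves −¥10B, deposits −¥10B.
Totals: Δreserves = −¥376B, Δdeposits = −¥10B.
Δrequired reserves = 8% × −¥10B = −¥0.8B.
Δexcess reserves = Δreserves − Δrequired = −¥376B − (−¥0.8B) = -¥375.2 billion.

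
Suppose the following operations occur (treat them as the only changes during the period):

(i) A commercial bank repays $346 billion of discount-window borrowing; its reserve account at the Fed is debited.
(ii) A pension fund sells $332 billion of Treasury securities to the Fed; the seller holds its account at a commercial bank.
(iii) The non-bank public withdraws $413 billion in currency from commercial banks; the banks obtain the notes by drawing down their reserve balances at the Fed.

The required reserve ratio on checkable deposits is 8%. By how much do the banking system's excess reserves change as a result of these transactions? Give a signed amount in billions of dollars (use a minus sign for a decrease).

-$420.52 billion

Discount-window repayment $346 billion: reserves −$346B, deposits 0.
Asset purchase (from non-banks) $332 billion: reserves +$332B, deposits +$332B.
Currency withdrawal $413 billion: reserves −$413B, deposits −$413B.
Totals: Δreserves = −$427B, Δdeposits = −$81B.
Δrequired reserves = 8% × −$81B = −$6.48B.
Δexcess reserves = Δreserves − Δrequired = −$427B − (−$6.48B) = -$420.52 billion.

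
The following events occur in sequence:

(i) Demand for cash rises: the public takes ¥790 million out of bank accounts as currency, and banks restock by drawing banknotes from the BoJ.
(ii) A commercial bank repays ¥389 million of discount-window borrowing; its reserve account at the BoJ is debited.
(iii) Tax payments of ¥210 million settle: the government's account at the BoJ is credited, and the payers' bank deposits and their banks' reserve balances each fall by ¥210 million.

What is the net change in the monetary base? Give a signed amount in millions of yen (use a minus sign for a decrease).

Currency withdrawal ¥790 million: just a shift between currency and reserves — both are base money → 0.
Discount-window repayment ¥389 million: BoJ balance sheet contracts → −¥389M.
Government account inflow ¥210 million: reserves shift to a non-base liability → −¥210M.
Net: 0 − 389 − 210 = -¥599 million.

-¥599 million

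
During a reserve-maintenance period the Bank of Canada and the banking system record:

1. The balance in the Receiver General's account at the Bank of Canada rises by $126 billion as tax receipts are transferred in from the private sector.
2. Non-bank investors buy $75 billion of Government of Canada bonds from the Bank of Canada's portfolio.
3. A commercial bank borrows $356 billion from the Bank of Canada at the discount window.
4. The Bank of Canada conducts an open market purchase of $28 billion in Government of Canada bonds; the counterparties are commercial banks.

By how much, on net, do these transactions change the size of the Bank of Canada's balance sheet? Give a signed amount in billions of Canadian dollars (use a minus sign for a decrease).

Bank of Canada balance sheet:
  Assets:      Securities −$47B, Loans to banks +$356B
  Liabilities: Bank reserves +$183B, Government deposits +$126B
Commercial banking system:
  Assets:      Reserves at CB +$183B, Securities −$28B
  Liabilities: Checkable deposits −$201B, Borrowings from CB +$356B
Change in total Bank of Canada assets = +$309 billion.

+$309 billion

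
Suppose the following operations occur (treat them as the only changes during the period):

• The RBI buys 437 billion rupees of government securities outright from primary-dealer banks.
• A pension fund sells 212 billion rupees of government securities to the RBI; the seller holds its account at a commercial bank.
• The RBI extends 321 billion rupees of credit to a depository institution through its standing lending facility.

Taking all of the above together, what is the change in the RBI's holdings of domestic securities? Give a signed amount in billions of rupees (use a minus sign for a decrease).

+649 billion

RBI balance sheet:
  Assets:      Securities +649B, Loans to banks +321B
  Liabilities: Bank reserves +970B
So the change in the RBI's holdings of domestic securities is +649 billion.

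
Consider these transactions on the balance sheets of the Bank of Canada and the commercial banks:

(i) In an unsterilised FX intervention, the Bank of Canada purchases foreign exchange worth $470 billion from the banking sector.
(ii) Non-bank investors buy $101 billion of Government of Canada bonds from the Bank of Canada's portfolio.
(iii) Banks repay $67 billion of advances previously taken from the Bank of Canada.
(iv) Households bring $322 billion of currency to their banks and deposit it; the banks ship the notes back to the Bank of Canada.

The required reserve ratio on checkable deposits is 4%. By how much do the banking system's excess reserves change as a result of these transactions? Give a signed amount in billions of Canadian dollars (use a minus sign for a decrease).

+$615.16 billion

FX purchase $470 billion: reserves +$470B, deposits 0.
Asset sale (to non-banks) $101 billion: reserves −$101B, deposits −$101B.
Discount-window repayment $67 billion: reserves −$67B, deposits 0.
Currency deposit $322 billion: reserves +$322B, deposits +$322B.
Totals: Δreserves = +$624B, Δdeposits = +$221B.
Δrequired reserves = 4% × +$221B = +$8.84B.
Δexcess reserves = Δreserves − Δrequired = +$624B − (+$8.84B) = +$615.16 billion.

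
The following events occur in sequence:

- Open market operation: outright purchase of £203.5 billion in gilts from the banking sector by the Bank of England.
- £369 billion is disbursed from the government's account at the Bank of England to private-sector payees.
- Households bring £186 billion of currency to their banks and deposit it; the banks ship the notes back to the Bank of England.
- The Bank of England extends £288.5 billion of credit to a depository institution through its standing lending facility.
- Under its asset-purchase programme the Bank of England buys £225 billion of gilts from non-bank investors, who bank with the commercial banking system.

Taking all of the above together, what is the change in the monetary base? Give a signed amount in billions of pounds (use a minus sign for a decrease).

+£1086 billion

Bank of England balance sheet:
  Assets:      Securities +£428.5B, Loans to banks +£288.5B
  Liabilities: Bank reserves +£1272B, Currency in circulation −£186B, Government deposits −£369B
Monetary base = currency + reserves: −£186B + (+£1272B) = +£1086 billion.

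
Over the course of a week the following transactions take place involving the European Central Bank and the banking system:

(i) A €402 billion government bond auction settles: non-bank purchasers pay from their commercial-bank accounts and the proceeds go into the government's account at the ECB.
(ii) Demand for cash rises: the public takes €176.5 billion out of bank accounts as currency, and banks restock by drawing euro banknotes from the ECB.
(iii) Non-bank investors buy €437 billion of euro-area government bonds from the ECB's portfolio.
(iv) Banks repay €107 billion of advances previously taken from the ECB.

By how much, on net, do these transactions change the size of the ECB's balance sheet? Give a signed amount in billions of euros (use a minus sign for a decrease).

ECB balance sheet:
  Assets:      Securities −€437B, Loans to banks −€107B
  Liabilities: Bank reserves −€1122.5B, Currency in circulation +€176.5B, Government deposits +€402B
Change in total ECB assets = -€544 billion.

-€544 billion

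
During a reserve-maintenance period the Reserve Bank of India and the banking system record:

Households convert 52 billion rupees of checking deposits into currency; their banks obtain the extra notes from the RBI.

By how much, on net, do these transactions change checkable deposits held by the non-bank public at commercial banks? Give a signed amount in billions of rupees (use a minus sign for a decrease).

-52 billion

Currency withdrawal 52 billion rupees: non-bank counterparties' bank balances fall → −52B.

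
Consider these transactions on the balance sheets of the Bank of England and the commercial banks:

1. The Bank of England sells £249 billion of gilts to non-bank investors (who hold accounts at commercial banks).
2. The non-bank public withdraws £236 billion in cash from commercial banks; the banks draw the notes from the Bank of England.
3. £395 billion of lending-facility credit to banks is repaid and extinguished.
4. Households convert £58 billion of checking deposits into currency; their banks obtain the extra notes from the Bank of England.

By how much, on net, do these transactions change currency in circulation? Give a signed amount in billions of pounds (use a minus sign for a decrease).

+£294 billion

Bank of England balance sheet:
  Assets:      Securities −£249B, Loans to banks −£395B
  Liabilities: Bank reserves −£938B, Currency in circulation +£294B
So the change in currency in circulation is +£294 billion.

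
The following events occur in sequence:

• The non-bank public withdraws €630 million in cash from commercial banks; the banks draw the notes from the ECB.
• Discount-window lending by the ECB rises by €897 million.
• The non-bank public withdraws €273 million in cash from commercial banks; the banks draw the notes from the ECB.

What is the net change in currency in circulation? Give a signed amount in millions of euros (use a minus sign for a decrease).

+€903 million

Currency withdrawal €630 million: notes leave the central bank → +€630M.
Discount-window loan €897 million: no currency enters or leaves circulation → 0.
Currency withdrawal €273 million: notes leave the central bank → +€273M.
Net: 630 + 0 + 273 = +€903 million.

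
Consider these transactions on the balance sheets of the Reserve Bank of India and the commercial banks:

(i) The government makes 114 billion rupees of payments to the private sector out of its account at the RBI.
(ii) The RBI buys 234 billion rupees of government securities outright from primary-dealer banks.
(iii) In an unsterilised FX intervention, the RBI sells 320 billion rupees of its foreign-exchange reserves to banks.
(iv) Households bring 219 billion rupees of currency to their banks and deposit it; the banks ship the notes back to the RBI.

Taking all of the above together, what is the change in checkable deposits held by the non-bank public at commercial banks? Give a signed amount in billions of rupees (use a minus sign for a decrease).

+333 billion

RBI balance sheet:
  Assets:      Securities +234B, Foreign assets −320B
  Liabilities: Bank reserves +247B, Currency in circulation −219B, Government deposits −114B
Commercial banking system:
  Assets:      Reserves at CB +247B, Securities −234B, Foreign assets +320B
  Liabilities: Checkable deposits +333B
So the change in checkable deposits held by the non-bank public at commercial banks is +333 billion.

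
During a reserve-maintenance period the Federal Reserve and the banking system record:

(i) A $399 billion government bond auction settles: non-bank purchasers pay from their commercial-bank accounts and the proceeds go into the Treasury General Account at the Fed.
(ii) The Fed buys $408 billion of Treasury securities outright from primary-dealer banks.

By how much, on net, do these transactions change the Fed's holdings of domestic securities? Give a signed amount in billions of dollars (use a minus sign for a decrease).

Fed balance sheet:
  Assets:      Securities +$408B
  Liabilities: Bank reserves +$9B, Government deposits +$399B
Commercial banking system:
  Assets:      Reserves at CB +$9B, Securities −$408B
  Liabilities: Checkable deposits −$399B
So the change in the Fed's holdings of domestic securities is +$408 billion.

+$408 billion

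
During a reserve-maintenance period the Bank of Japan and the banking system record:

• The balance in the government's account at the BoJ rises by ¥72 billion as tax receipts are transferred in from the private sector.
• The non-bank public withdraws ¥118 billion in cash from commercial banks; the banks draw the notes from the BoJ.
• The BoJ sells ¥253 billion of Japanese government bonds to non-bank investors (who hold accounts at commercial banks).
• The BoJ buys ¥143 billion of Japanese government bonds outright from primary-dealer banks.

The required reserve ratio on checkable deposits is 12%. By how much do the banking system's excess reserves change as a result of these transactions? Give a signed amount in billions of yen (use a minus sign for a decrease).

Government account inflow ¥72 billion: reserves −¥72B, deposits −¥72B.
Currency withdrawal ¥118 billion: reserves −¥118B, deposits −¥118B.
Asset sale (to non-banks) ¥253 billion: reserves −¥253B, deposits −¥253B.
OMO purchase (from banks) ¥143 billion: reserves +¥143B, deposits 0.
Totals: Δreserves = −¥300B, Δdeposits = −¥443B.
Δrequired reserves = 12% × −¥443B = −¥53.16B.
Δexcess reserves = Δreserves − Δrequired = −¥300B − (−¥53.16B) = -¥246.84 billion.

-¥246.84 billion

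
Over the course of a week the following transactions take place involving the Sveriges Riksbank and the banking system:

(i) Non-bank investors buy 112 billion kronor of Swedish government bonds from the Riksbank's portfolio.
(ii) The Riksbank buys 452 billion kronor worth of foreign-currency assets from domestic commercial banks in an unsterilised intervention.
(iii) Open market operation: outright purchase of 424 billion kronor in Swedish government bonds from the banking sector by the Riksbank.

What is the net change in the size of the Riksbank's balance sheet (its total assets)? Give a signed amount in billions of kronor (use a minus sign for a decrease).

Riksbank balance sheet:
  Assets:      Securities +312B, Foreign assets +452B
  Liabilities: Bank reserves +764B
Change in total Riksbank assets = +764 billion.

+764 billion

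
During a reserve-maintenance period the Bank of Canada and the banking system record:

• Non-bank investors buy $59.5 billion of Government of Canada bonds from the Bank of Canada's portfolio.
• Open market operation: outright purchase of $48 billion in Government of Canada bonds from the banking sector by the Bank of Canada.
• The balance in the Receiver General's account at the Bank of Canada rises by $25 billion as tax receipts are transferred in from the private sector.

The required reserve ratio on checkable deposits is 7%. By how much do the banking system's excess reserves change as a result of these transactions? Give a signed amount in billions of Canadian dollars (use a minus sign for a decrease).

-$30.585 billion

Asset sale (to non-banks) $59.5 billion: reserves −$59.5B, deposits −$59.5B.
OMO purchase (from banks) $48 billion: reserves +$48B, deposits 0.
Government account inflow $25 billion: reserves −$25B, deposits −$25B.
Totals: Δreserves = −$36.5B, Δdeposits = −$84.5B.
Δrequired reserves = 7% × −$84.5B = −$5.915B.
Δexcess reserves = Δreserves − Δrequired = −$36.5B − (−$5.915B) = -$30.585 billion.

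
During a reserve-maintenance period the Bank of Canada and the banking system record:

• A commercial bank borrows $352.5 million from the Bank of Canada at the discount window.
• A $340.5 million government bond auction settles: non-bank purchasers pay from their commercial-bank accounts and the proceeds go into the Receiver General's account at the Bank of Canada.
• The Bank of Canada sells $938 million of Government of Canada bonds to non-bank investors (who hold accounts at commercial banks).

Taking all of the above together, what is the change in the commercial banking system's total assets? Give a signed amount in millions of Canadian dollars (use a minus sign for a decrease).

Discount-window loan $352.5 million: bank balance sheets expand → +$352.5M.
Government account inflow $340.5 million: bank balance sheets shrink → −$340.5M.
Asset sale (to non-banks) $938 million: bank balance sheets shrink → −$938M.
Net: 352.5 − 340.5 − 938 = -$926 million.

-$926 million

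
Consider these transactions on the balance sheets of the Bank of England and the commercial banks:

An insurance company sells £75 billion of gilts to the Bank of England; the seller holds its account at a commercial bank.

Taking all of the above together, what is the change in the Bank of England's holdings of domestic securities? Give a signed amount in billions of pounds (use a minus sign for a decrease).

Asset purchase (from non-banks) £75 billion: securities added to the Bank of England's portfolio → +£75B.

+£75 billion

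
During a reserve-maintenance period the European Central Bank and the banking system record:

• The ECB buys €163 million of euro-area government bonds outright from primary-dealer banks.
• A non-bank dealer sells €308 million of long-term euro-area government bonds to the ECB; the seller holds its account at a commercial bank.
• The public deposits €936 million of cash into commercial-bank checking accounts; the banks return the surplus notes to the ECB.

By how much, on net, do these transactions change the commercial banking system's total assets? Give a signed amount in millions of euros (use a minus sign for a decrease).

ECB balance sheet:
  Assets:      Securities +€471M
  Liabilities: Bank reserves +€1407M, Currency in circulation −€936M
Commercial banking system:
  Assets:      Reserves at CB +€1407M, Securities −€163M
  Liabilities: Checkable deposits +€1244M
Change in total bank assets = +€1244 million.

+€1244 million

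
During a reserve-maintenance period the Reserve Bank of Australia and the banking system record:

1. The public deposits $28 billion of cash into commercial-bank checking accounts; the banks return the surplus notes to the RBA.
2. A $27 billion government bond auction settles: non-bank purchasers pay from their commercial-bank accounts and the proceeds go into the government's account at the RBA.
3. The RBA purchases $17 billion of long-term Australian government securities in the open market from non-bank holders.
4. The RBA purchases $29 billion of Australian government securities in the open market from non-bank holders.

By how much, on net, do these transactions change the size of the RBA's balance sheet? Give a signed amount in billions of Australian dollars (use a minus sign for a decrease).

RBA balance sheet:
  Assets:      Securities +$46B
  Liabilities: Bank reserves +$47B, Currency in circulation −$28B, Government deposits +$27B
Change in total RBA assets = +$46 billion.

+$46 billion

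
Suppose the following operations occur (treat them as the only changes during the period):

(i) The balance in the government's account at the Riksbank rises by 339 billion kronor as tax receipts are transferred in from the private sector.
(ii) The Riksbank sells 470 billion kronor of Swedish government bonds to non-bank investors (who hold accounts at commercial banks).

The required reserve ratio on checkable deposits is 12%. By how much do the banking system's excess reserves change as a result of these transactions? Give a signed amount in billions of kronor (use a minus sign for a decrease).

-711.92 billion

Government account inflow 339 billion kronor: reserves −339B, deposits −339B.
Asset sale (to non-banks) 470 billion kronor: reserves −470B, deposits −470B.
Totals: Δreserves = −809B, Δdeposits = −809B.
Δrequired reserves = 12% × −809B = −97.08B.
Δexcess reserves = Δreserves − Δrequired = −809B − (−97.08B) = -711.92 billion.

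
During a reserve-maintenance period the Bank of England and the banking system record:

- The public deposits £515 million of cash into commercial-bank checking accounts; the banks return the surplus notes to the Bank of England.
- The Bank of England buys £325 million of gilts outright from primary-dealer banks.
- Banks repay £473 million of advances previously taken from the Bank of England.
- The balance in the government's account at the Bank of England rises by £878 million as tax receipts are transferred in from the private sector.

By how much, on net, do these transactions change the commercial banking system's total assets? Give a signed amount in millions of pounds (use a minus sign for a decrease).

Currency deposit £515 million: bank balance sheets expand → +£515M.
OMO purchase (from banks) £325 million: just an asset swap on bank balance sheets → 0.
Discount-window repayment £473 million: bank balance sheets shrink → −£473M.
Government account inflow £878 million: bank balance sheets shrink → −£878M.
Net: 515 + 0 − 473 − 878 = -£836 million.

-£836 million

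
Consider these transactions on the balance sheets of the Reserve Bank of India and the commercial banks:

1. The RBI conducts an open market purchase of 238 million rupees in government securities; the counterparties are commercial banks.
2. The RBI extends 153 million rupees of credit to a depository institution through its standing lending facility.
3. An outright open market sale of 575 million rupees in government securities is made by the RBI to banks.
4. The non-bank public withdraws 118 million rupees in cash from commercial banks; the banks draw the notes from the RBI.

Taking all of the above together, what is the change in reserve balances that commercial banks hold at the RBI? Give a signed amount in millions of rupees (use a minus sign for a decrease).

OMO purchase (from banks) 238 million rupees: the RBI pays by crediting reserve accounts → +238M.
Discount-window loan 153 million rupees: the loan is credited to the bank's reserve account → +153M.
OMO sale (to banks) 575 million rupees: the buying banks pay out of their reserve balances → −575M.
Currency withdrawal 118 million rupees: banks swap reserves for currency → −118M.
Net: 238 + 153 − 575 − 118 = -302 million.

-302 million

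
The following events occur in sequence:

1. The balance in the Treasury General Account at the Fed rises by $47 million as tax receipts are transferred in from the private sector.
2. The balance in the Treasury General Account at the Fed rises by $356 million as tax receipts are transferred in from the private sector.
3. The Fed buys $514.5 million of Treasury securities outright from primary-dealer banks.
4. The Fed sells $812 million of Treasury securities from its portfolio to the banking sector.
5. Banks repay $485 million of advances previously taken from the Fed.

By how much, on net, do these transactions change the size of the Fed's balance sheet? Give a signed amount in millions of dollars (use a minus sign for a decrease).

-$782.5 million

Government account inflow $47 million: only the composition of liabilities changes → 0.
Government account inflow $356 million: only the composition of liabilities changes → 0.
OMO purchase (from banks) $514.5 million: a Fed asset is acquired → +$514.5M.
OMO sale (to banks) $812 million: a Fed asset is shed → −$812M.
Discount-window repayment $485 million: a Fed asset is shed → −$485M.
Net: 0 + 0 + 514.5 − 812 − 485 = -$782.5 million.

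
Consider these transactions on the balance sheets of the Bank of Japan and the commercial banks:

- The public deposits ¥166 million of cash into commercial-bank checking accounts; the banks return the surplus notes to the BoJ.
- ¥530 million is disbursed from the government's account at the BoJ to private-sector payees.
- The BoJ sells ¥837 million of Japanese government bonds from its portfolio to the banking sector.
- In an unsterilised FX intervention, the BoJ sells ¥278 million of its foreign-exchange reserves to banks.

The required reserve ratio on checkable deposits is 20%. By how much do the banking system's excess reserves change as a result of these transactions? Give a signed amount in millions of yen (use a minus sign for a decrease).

-¥558.2 million

Currency deposit ¥166 million: reserves +¥166M, deposits +¥166M.
Government spending ¥530 million: reserves +¥530M, deposits +¥530M.
OMO sale (to banks) ¥837 million: reserves −¥837M, deposits 0.
FX sale ¥278 million: reserves −¥278M, deposits 0.
Totals: Δreserves = −¥419M, Δdeposits = +¥696M.
Δrequired reserves = 20% × +¥696M = +¥139.2M.
Δexcess reserves = Δreserves − Δrequired = −¥419M − (+¥139.2M) = -¥558.2 million.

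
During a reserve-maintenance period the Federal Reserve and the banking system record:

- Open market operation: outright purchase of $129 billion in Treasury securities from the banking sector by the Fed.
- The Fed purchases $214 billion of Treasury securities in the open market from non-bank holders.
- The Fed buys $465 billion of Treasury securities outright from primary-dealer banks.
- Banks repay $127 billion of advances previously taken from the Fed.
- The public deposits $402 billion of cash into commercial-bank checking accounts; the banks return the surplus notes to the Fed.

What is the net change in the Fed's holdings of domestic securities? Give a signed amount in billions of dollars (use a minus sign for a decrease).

+$808 billion

Fed balance sheet:
  Assets:      Securities +$808B, Loans to banks −$127B
  Liabilities: Bank reserves +$1083B, Currency in circulation −$402B
Commercial banking system:
  Assets:      Reserves at CB +$1083B, Securities −$594B
  Liabilities: Checkable deposits +$616B, Borrowings from CB −$127B
So the change in the Fed's holdings of domestic securities is +$808 billion.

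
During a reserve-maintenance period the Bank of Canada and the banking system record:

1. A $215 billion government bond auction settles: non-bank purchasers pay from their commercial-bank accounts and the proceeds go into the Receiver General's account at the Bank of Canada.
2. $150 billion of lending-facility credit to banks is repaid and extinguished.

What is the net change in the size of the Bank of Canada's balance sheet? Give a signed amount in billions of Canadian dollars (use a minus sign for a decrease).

-$150 billion

Government account inflow $215 billion: only the composition of liabilities changes → 0.
Discount-window repayment $150 billion: a Bank of Canada asset is shed → −$150B.
Net: 0 − 150 = -$150 billion.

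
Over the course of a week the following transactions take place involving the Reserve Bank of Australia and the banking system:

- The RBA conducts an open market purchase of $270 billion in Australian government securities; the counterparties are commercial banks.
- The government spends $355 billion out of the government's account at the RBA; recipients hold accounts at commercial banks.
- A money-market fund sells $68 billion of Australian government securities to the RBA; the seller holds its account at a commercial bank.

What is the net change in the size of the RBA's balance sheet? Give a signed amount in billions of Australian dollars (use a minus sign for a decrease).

OMO purchase (from banks) $270 billion: an RBA asset is acquired → +$270B.
Government spending $355 billion: only the composition of liabilities changes → 0.
Asset purchase (from non-banks) $68 billion: an RBA asset is acquired → +$68B.
Net: 270 + 0 + 68 = +$338 billion.

+$338 billion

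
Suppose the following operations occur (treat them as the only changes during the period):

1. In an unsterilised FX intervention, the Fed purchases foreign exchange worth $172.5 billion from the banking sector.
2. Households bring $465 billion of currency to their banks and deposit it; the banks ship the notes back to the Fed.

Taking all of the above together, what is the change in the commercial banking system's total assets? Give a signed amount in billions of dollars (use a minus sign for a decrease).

Fed balance sheet:
  Assets:      Foreign assets +$172.5B
  Liabilities: Bank reserves +$637.5B, Currency in circulation −$465B
Commercial banking system:
  Assets:      Reserves at CB +$637.5B, Foreign assets −$172.5B
  Liabilities: Checkable deposits +$465B
Change in total bank assets = +$465 billion.

+$465 billion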